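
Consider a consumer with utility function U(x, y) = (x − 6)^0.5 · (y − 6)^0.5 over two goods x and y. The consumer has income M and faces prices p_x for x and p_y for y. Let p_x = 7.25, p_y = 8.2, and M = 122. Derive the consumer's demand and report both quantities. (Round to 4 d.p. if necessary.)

x* = 8.0207, y* = 7.7866

MRS = (y−6)/(x−6). Tangency with p_x/p_y gives y−6 = (p_x/p_y)·(x−6).
After buying the subsistence bundle (6, 6), a share 0.5 of the remaining income goes to x: x* = 6 + 0.5·(M − 6p_x − 6p_y)/p_x.
Discretionary income = 122 − 6·7.25 − 6·8.2 = 29.3; x* = 6 + 0.5·29.3/7.25 = 8.0207; y* = 6 + 0.5·29.3/8.2 = 7.7866.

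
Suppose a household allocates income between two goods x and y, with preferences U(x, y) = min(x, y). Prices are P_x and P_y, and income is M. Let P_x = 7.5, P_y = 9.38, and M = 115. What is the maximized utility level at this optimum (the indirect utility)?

With perfect complements, no substitution: consume in ratio x:y = 1:1.
Budget: P_x·x + P_y·x = M, so (P_x + P_y)·x = M.
Demand: x*(P_x,P_y,M) = M/(P_x + P_y), y* = M/(P_x + P_y).
Here 7.5 + 9.38 = 16.88, giving x* = 6.8128 and y* = 6.8128.
Utility at the optimum: U(6.8128, 6.8128) = 6.8128.

V = 6.8128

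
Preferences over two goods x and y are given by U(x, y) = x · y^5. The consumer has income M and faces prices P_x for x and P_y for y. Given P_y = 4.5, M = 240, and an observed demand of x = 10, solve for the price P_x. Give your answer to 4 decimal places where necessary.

P_x = 4

MU_x/MU_y = (y)/(5·x); tangency sets this equal to P_x/P_y.
Rearranging, P_y·y = 5·P_x·x. Substituting into the budget gives P_x·x·(1 + 5) = M.
Demand: x*(P_x,P_y,M) = 1/6·M/P_x and y* = 5/6·M/P_y.
Set x* = 10 in the demand function and solve for P_x: P_x = 4.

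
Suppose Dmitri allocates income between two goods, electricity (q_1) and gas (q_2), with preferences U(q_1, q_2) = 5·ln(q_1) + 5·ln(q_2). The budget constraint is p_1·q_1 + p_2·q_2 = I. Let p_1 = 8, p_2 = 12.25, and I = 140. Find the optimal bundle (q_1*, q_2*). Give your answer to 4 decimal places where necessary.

q_1* = 8.75, q_2* = 5.7143

MU_q_1/MU_q_2 = (5·q_2)/(5·q_1); tangency sets this equal to p_1/p_2.
So 5·p_2·q_2 = 5·p_1·q_1; combined with the budget, a share 0.5 of income goes to q_1.
Demand: q_1*(p_1,p_2,I) = 0.5·I/p_1 and q_2* = 0.5·I/p_2.
At p_1=8, p_2=12.25, I=140: q_1* = 0.5·140/8 = 8.75, q_2* = 5.7143.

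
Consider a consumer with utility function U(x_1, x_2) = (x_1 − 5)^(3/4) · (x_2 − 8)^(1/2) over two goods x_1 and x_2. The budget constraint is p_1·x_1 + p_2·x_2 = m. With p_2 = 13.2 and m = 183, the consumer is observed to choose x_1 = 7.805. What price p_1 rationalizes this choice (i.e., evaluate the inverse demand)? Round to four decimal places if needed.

MRS = (3/2)·(x_2−8)/(x_1−5). Tangency with p_1/p_2 gives x_2−8 = (2/3)·(p_1/p_2)·(x_1−5).
After buying the subsistence bundle (5, 8), a share 0.6 of the remaining income goes to x_1: x_1* = 5 + 0.6·(m − 5p_1 − 8p_2)/p_1.
Set x_1* = 7.805 in the demand function and solve for p_1: p_1 = 8.

p_1 = 8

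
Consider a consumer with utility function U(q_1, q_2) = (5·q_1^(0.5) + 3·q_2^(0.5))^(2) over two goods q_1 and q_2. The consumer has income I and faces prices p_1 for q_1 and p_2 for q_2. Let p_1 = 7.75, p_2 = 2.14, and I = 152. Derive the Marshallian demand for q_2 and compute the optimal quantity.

Numerically q_2/q_1 = 4.721482, so q_1* = 152/(7.75 + 2.14·4.721482) = 8.5135 and q_2* = 4.721482·8.5135 = 40.1964.

q_2* = 40.1964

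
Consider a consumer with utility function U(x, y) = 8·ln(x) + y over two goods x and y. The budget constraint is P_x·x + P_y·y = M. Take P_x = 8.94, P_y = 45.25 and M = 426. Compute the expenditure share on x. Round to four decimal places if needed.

share on x = 0.8498

Set MRS = P_x/P_y: (8/x)/1 = P_x/P_y.
So x*(P_x,P_y) = 8·P_y/P_x, independent of income; and y* = (M − 8·P_y)/P_y.
At the given prices: x* = 8·45.25/8.94 = 40.4922, and y* = 1.4144.
Expenditure on x: 8.94·40.4922 = 362; share = 0.8498.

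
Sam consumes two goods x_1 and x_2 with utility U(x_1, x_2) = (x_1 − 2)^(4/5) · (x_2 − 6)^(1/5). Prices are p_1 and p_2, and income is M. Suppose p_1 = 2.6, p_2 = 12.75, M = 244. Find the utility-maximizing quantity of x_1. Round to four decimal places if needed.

x_1* = 51.9385

This is Cobb-Douglas in (x_1−2, x_2−6): tangency gives 0.8·p_2·(x_2−6) = 0.2·p_1·(x_1−2).
Substituting into the budget: x_1* = 2 + 0.8·(M − 2·p_1 − 6·p_2)/p_1, and x_2* = 6 + 0.2·(…)/p_2.
Discretionary income = 244 − 2·2.6 − 6·12.75 = 162.3; x_1* = 2 + 0.8·162.3/2.6 = 51.9385.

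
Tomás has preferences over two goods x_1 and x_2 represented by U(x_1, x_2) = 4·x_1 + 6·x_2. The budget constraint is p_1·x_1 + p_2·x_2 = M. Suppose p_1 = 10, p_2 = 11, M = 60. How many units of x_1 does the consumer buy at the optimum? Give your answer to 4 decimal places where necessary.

x_1* = 0

Perfect substitutes: compare marginal utility per dollar. 4/p_1 vs 6/p_2 → 0.4 vs 0.5455.
x_2 gives more utility per dollar, so spend all income on x_2: x_2* = M/p_2, x_1* = 0.
Numerically: x_1* = 0, x_2* = 5.4545.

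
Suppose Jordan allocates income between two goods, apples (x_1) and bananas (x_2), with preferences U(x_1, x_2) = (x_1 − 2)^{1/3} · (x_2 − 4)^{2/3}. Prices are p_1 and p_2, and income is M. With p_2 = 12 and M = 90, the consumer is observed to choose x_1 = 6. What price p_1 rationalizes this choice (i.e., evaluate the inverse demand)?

p_1 = 3

MRS = (1/2)·(x_2−4)/(x_1−2). Tangency with p_1/p_2 gives x_2−4 = 2·(p_1/p_2)·(x_1−2).
After buying the subsistence bundle (2, 4), a share 1/3 of the remaining income goes to x_1: x_1* = 2 + 1/3·(M − 2p_1 − 4p_2)/p_1.
Set x_1* = 6 in the demand function and solve for p_1: p_1 = 3.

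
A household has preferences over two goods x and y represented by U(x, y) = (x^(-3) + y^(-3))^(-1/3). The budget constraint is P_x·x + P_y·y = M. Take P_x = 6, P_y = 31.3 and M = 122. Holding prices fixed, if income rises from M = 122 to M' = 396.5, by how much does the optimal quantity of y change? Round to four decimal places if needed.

Δy* = 6.8

MRS = MU_x/MU_y = (y/x)^(4). Set equal to P_x/P_y.
Solve for the ratio: y/x = [P_x/P_y]^(0.25).
Substitute y = (y/x)·x into the budget: x* = M/(P_x + P_y·(y/x)).
Numerically y/x = 0.661686, so x* = 122/(6 + 31.3·0.661686) = 4.5674 and y* = 0.661686·4.5674 = 3.0222.
At M' = 396.5: y* = 9.8222. Change: 9.8222 − 3.0222 = 6.8.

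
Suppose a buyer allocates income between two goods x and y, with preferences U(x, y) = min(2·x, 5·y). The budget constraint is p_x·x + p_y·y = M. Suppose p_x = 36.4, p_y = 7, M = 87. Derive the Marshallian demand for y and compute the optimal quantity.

y* = 0.8878

Demand: x*(p_x,p_y,M) = 5·M/(5·p_x + 2·p_y), y* = 2·M/(5·p_x + 2·p_y).
Here 5·36.4 + 2·7 = 196, giving y* = 0.8878.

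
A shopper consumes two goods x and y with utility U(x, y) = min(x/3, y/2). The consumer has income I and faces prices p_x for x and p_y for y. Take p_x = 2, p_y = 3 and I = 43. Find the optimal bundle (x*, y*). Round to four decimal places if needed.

Leontief preferences: the optimum is at the kink where x/3 = y/2, i.e. y = (2/3)·x.
Budget: p_x·x + p_y·(2/3)·x = I, so (3·p_x + 2·p_y)·x = 3·I.
Demand: x*(p_x,p_y,I) = 3·I/(3·p_x + 2·p_y), y* = 2·I/(3·p_x + 2·p_y).
Here 3·2 + 2·3 = 12, giving x* = 10.75 and y* = 7.1667.

x* = 10.75, y* = 7.1667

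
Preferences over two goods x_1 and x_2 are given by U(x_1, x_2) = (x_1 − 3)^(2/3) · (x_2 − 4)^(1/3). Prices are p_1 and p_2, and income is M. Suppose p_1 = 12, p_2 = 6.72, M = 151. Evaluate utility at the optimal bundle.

V = 4.7141

Substituting into the budget: x_1* = 3 + 2/3·(M − 3·p_1 − 4·p_2)/p_1, and x_2* = 4 + 1/3·(…)/p_2.
Discretionary income = 151 − 3·12 − 4·6.72 = 88.12; x_1* = 3 + 2/3·88.12/12 = 7.8956; x_2* = 4 + 1/3·88.12/6.72 = 8.371.
Utility at the optimum: U(7.8956, 8.371) = 4.7141.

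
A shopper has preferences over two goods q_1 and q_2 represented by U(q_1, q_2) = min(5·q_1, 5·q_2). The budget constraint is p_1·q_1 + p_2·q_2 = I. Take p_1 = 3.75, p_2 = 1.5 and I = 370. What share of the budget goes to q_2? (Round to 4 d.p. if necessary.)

Leontief preferences: the optimum is at the kink where q_1/5 = q_2/5, i.e. q_2 = q_1.
Budget: p_1·q_1 + p_2·q_1 = I, so (5·p_1 + 5·p_2)·q_1 = 5·I.
Demand: q_1*(p_1,p_2,I) = 5·I/(5·p_1 + 5·p_2), q_2* = 5·I/(5·p_1 + 5·p_2).
Here 5·3.75 + 5·1.5 = 26.25, giving q_1* = 70.4762 and q_2* = 70.4762.
Expenditure on q_2: 1.5·70.4762 = 105.7143; share = 0.2857.

share on q_2 = 0.2857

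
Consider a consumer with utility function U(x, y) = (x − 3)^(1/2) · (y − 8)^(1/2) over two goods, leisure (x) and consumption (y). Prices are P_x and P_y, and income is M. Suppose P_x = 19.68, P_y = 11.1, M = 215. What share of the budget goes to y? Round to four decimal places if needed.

MRS = (y−8)/(x−3). Tangency with P_x/P_y gives y−8 = (P_x/P_y)·(x−3).
After buying the subsistence bundle (3, 8), a share 0.5 of the remaining income goes to x: x* = 3 + 0.5·(M − 3P_x − 8P_y)/P_x.
Discretionary income = 215 − 3·19.68 − 8·11.1 = 67.16; x* = 3 + 0.5·67.16/19.68 = 4.7063; y* = 8 + 0.5·67.16/11.1 = 11.0252.
Expenditure on y: 11.1·11.0252 = 122.38; share = 0.5692.

share on y = 0.5692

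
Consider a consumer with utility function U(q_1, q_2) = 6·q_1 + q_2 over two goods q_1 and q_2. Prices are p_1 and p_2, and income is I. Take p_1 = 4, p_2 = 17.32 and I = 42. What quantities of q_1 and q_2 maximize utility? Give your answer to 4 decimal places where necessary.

q_1* = 10.5, q_2* = 0

Perfect substitutes: compare marginal utility per dollar. 6/p_1 vs 1/p_2 → 1.5 vs 0.0577.
q_1 gives more utility per dollar, so spend all income on q_1: q_1* = I/p_1, q_2* = 0.
Numerically: q_1* = 10.5, q_2* = 0.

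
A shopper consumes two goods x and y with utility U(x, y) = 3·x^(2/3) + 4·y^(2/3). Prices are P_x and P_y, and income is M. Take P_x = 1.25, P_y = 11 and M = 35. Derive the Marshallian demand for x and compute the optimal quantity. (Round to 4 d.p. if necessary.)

From the CES first-order condition, (3/4)·(y/x)^(1/3) = P_x/P_y.
Hence y/x = ((4/3)·P_x/P_y)^(1/(1/3)), i.e. raised to the 3 power.
Substitute y = (y/x)·x into the budget: x* = M/(P_x + P_y·(y/x)).
Numerically y/x = 0.003478, so x* = 35/(1.25 + 11·0.003478) = 27.1684.

x* = 27.1684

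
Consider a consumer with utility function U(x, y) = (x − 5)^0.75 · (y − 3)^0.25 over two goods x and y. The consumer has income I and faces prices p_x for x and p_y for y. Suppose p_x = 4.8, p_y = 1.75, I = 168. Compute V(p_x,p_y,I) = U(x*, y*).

Let x' = x−5, y' = y−3. MRS = 3·y'/x' = p_x/p_y.
After buying the subsistence bundle (5, 3), a share 0.75 of the remaining income goes to x: x* = 5 + 0.75·(I − 5p_x − 3p_y)/p_x.
Discretionary income = 168 − 5·4.8 − 3·1.75 = 138.75; x* = 5 + 0.75·138.75/4.8 = 26.6797; y* = 3 + 0.25·138.75/1.75 = 22.8214.
Utility at the optimum: U(26.6797, 22.8214) = 21.1994.

V = 21.1994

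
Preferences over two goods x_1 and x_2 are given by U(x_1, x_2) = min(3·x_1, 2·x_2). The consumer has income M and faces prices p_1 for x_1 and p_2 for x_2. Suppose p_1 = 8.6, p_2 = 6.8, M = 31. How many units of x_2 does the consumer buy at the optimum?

x_2* = 2.4734

Leontief preferences: the optimum is at the kink where x_1/2 = x_2/3, i.e. x_2 = (3/2)·x_1.
Budget: p_1·x_1 + p_2·(3/2)·x_1 = M, so (2·p_1 + 3·p_2)·x_1 = 2·M.
Demand: x_1*(p_1,p_2,M) = 2·M/(2·p_1 + 3·p_2), x_2* = 3·M/(2·p_1 + 3·p_2).
Here 2·8.6 + 3·6.8 = 37.6, giving x_2* = 2.4734.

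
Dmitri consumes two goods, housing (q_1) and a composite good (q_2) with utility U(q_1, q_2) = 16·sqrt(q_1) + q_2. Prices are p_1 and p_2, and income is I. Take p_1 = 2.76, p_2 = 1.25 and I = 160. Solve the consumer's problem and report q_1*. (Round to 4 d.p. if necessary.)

Utility is quasi-linear in q_2; the FOC for q_1 is 8/√q_1 = p_1/p_2.
Thus q_1* = (8·p_2/p_1)² — independent of I — with the rest of income spent on q_2.
Plugging in: q_1* = (8·1.25/2.76)² = 13.1275.

q_1* = 13.1275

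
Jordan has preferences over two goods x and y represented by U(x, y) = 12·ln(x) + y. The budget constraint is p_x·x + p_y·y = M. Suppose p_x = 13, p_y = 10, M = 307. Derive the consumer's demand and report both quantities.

Set MRS = p_x/p_y: (12/x)/1 = p_x/p_y.
So x*(p_x,p_y) = 12·p_y/p_x, independent of income; and y* = (M − 12·p_y)/p_y.
At the given prices: x* = 12·10/13 = 9.2308, and y* = 18.7.

x* = 9.2308, y* = 18.7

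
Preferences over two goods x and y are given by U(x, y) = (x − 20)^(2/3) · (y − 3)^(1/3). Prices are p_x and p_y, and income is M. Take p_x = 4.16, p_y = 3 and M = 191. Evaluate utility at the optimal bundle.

V = 14.0137

Let x' = x−20, y' = y−3. MRS = 2·y'/x' = p_x/p_y.
After buying the subsistence bundle (20, 3), a share 2/3 of the remaining income goes to x: x* = 20 + 2/3·(M − 20p_x − 3p_y)/p_x.
Discretionary income = 191 − 20·4.16 − 3·3 = 98.8; x* = 20 + 2/3·98.8/4.16 = 35.8333; y* = 3 + 1/3·98.8/3 = 13.9778.
Utility at the optimum: U(35.8333, 13.9778) = 14.0137.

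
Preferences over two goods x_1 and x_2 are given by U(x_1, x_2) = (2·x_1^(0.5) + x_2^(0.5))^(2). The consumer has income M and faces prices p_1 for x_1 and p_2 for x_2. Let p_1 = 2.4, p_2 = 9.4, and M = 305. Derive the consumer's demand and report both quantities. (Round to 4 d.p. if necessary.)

Substitute x_2 = (x_2/x_1)·x_1 into the budget: x_1* = M/(p_1 + p_2·(x_2/x_1)).
Numerically x_2/x_1 = 0.016297, so x_1* = 305/(2.4 + 9.4·0.016297) = 119.4583 and x_2* = 0.016297·119.4583 = 1.9468.

x_1* = 119.4583, x_2* = 1.9468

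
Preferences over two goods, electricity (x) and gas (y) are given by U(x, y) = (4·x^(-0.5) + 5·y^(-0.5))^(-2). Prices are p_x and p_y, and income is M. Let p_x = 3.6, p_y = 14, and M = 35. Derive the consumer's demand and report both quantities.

From the CES first-order condition, (4/5)·(y/x)^(1.5) = p_x/p_y.
Solve for the ratio: y/x = [(5/4)·p_x/p_y]^(2/3).
Substitute y = (y/x)·x into the budget: x* = M/(p_x + p_y·(y/x)).
Numerically y/x = 0.469234, so x* = 35/(3.6 + 14·0.469234) = 3.4417 and y* = 0.469234·3.4417 = 1.615.

x* = 3.4417, y* = 1.615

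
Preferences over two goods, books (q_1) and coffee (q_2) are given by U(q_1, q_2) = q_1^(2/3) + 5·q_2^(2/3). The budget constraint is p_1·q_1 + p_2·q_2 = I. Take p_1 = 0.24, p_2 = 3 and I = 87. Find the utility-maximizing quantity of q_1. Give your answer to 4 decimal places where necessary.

With the ratio pinned down, the budget gives q_1* = I/(p_1 + p_2·(q_2/q_1)) and q_2* = (q_2/q_1)·q_1*.
Numerically q_2/q_1 = 0.064, so q_1* = 87/(0.24 + 3·0.064) = 201.3889.

q_1* = 201.3889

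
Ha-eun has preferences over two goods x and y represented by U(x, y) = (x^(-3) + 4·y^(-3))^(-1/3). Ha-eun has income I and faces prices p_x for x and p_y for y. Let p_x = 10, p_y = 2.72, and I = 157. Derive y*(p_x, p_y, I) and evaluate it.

y* = 20.0599

MU_x ∝ x^(-4), MU_y ∝ 4·y^(-4), so MRS = (1/4)·(y/x)^(4) = p_x/p_y.
Solve for the ratio: y/x = [4·p_x/p_y]^(0.25).
With the ratio pinned down, the budget gives x* = I/(p_x + p_y·(y/x)) and y* = (y/x)·x*.
Numerically y/x = 1.958271, so x* = 157/(10 + 2.72·1.958271) = 10.2437 and y* = 1.958271·10.2437 = 20.0599.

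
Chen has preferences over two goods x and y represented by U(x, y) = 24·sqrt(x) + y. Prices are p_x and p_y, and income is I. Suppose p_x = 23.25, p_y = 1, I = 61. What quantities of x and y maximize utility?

x* = 0.2664, y* = 54.8065

Utility is quasi-linear in y; the FOC for x is 12/√x = p_x/p_y.
Thus x* = (12·p_y/p_x)² — independent of I — with the rest of income spent on y.
Plugging in: x* = (12·1/23.25)² = 0.2664, y* = 54.8065.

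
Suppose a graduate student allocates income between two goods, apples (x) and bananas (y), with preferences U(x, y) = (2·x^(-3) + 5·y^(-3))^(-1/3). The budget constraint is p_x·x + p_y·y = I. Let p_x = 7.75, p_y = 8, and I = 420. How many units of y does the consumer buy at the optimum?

y* = 29.5515

MU_x ∝ 2·x^(-4), MU_y ∝ 5·y^(-4), so MRS = (2/5)·(y/x)^(4) = p_x/p_y.
Solve for the ratio: y/x = [(5/2)·p_x/p_y]^(0.25).
With the ratio pinned down, the budget gives x* = I/(p_x + p_y·(y/x)) and y* = (y/x)·x*.
Numerically y/x = 1.247492, so x* = 420/(7.75 + 8·1.247492) = 23.6887 and y* = 1.247492·23.6887 = 29.5515.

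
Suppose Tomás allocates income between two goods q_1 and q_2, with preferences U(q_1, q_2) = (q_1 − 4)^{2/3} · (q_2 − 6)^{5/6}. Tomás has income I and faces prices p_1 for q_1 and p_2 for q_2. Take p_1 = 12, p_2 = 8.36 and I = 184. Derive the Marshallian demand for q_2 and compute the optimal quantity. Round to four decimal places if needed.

Substituting into the budget: q_1* = 4 + 4/9·(I − 4·p_1 − 6·p_2)/p_1, and q_2* = 6 + 5/9·(…)/p_2.
Discretionary income = 184 − 4·12 − 6·8.36 = 85.84; q_2* = 6 + 5/9·85.84/8.36 = 11.7044.

q_2* = 11.7044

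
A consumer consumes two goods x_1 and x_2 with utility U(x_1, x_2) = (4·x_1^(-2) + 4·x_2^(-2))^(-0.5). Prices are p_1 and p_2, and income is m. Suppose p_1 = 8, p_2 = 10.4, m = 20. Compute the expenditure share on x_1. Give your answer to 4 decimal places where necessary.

MRS = MU_x_1/MU_x_2 = (x_2/x_1)^(3). Set equal to p_1/p_2.
Solve for the ratio: x_2/x_1 = [p_1/p_2]^(1/3).
With the ratio pinned down, the budget gives x_1* = m/(p_1 + p_2·(x_2/x_1)) and x_2* = (x_2/x_1)·x_1*.
Numerically x_2/x_1 = 0.91626, so x_1* = 20/(8 + 10.4·0.91626) = 1.141 and x_2* = 0.91626·1.141 = 1.0454.
Expenditure on x_1: 8·1.141 = 9.1277; share = 0.4564.

share on x_1 = 0.4564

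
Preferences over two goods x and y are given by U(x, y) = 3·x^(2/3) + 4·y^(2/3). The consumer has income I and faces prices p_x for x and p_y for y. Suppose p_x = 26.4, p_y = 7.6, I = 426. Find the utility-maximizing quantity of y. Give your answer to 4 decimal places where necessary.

y* = 54.1591

Substitute y = (y/x)·x into the budget: x* = I/(p_x + p_y·(y/x)).
Numerically y/x = 99.354425, so x* = 426/(26.4 + 7.6·99.354425) = 0.5451 and y* = 99.354425·0.5451 = 54.1591.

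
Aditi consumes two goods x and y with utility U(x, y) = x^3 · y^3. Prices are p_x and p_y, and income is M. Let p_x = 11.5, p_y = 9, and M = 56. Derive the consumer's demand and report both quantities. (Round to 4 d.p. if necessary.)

x* = 2.4348, y* = 3.1111

Tangency: MRS = y/x = p_x/p_y.
So 3·p_y·y = 3·p_x·x; combined with the budget, a share 0.5 of income goes to x.
Demand: x*(p_x,p_y,M) = 0.5·M/p_x and y* = 0.5·M/p_y.
At p_x=11.5, p_y=9, M=56: x* = 0.5·56/11.5 = 2.4348, y* = 3.1111.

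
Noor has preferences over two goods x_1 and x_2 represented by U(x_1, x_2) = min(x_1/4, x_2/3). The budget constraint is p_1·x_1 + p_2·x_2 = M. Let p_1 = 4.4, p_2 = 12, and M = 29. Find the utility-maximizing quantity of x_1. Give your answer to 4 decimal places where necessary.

Leontief preferences: the optimum is at the kink where x_1/4 = x_2/3, i.e. x_2 = (3/4)·x_1.
Budget: p_1·x_1 + p_2·(3/4)·x_1 = M, so (4·p_1 + 3·p_2)·x_1 = 4·M.
Demand: x_1*(p_1,p_2,M) = 4·M/(4·p_1 + 3·p_2), x_2* = 3·M/(4·p_1 + 3·p_2).
Here 4·4.4 + 3·12 = 53.6, giving x_1* = 2.1642.

x_1* = 2.1642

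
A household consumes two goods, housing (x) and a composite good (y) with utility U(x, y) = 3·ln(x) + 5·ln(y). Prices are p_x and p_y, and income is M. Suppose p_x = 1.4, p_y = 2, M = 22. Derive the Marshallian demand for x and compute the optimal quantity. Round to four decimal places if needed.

The MRS is (3/5)·y/x. Set MRS = p_x/p_y.
Rearranging, p_y·y = (5/3)·p_x·x. Substituting into the budget gives p_x·x·(1 + (5/3)) = M.
Demand: x*(p_x,p_y,M) = 0.375·M/p_x and y* = 0.625·M/p_y.
At p_x=1.4, p_y=2, M=22: x* = 0.375·22/1.4 = 5.8929.

x* = 5.8929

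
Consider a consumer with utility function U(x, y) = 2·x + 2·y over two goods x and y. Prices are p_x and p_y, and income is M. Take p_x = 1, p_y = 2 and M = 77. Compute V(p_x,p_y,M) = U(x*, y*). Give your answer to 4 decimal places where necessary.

V = 154

Linear utility — the consumer picks whichever good has higher MU/price: 2/1 = 2 vs 2/2 = 1.
x gives more utility per dollar, so spend all income on x: x* = M/p_x, y* = 0.
Numerically: x* = 77, y* = 0.
Utility at the optimum: U(77, 0) = 154.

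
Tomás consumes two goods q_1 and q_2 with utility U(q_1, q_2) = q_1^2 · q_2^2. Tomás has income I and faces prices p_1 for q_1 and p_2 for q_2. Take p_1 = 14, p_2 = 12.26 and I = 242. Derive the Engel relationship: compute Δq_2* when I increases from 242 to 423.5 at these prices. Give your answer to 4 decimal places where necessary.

MU_q_1/MU_q_2 = (2·q_2)/(2·q_1); tangency sets this equal to p_1/p_2.
Rearranging, p_2·q_2 = p_1·q_1. Substituting into the budget gives p_1·q_1·(1 + 1) = I.
Demand: q_1*(p_1,p_2,I) = 0.5·I/p_1 and q_2* = 0.5·I/p_2.
At p_1=14, p_2=12.26, I=242: q_2* = 0.5·242/12.26 = 9.8695.
At I' = 423.5: q_2* = 17.2716. Change: 17.2716 − 9.8695 = 7.4021.

Δq_2* = 7.4021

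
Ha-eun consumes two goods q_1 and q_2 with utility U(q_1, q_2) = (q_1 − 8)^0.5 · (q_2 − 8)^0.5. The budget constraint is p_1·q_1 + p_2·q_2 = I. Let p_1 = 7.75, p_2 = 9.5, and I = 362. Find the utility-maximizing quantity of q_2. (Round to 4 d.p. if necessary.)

q_2* = 19.7895

MRS = (q_2−8)/(q_1−8). Tangency with p_1/p_2 gives q_2−8 = (p_1/p_2)·(q_1−8).
Substituting into the budget: q_1* = 8 + 0.5·(I − 8·p_1 − 8·p_2)/p_1, and q_2* = 8 + 0.5·(…)/p_2.
Discretionary income = 362 − 8·7.75 − 8·9.5 = 224; q_2* = 8 + 0.5·224/9.5 = 19.7895.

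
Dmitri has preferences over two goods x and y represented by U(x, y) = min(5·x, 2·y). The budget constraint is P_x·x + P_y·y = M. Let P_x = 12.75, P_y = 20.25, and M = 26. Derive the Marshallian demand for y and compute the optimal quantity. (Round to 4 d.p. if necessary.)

y* = 1.0256

With perfect complements, no substitution: consume in ratio x:y = 2:5.
Budget: P_x·x + P_y·(5/2)·x = M, so (2·P_x + 5·P_y)·x = 2·M.
Demand: x*(P_x,P_y,M) = 2·M/(2·P_x + 5·P_y), y* = 5·M/(2·P_x + 5·P_y).
Here 2·12.75 + 5·20.25 = 126.75, giving y* = 1.0256.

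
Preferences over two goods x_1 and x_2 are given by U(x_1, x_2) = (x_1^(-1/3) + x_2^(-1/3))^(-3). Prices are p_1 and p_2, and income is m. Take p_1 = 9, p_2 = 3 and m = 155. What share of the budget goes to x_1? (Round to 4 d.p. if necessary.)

With the ratio pinned down, the budget gives x_1* = m/(p_1 + p_2·(x_2/x_1)) and x_2* = (x_2/x_1)·x_1*.
Numerically x_2/x_1 = 2.279507, so x_1* = 155/(9 + 3·2.279507) = 9.7863 and x_2* = 2.279507·9.7863 = 22.3079.
Expenditure on x_1: 9·9.7863 = 88.0764; share = 0.5682.

share on x_1 = 0.5682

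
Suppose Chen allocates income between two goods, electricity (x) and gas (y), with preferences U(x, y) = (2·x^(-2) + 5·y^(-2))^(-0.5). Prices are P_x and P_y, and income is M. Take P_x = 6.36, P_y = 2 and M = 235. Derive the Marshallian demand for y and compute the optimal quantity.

MRS = MU_x/MU_y = (2/5)·(y/x)^(3). Set equal to P_x/P_y.
Solve for the ratio: y/x = [(5/2)·P_x/P_y]^(1/3).
With the ratio pinned down, the budget gives x* = M/(P_x + P_y·(y/x)) and y* = (y/x)·x*.
Numerically y/x = 1.995825, so x* = 235/(6.36 + 2·1.995825) = 22.7017 and y* = 1.995825·22.7017 = 45.3086.

y* = 45.3086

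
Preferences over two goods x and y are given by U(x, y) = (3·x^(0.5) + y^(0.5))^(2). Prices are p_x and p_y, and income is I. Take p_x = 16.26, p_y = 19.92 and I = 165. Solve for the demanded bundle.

From the CES first-order condition, 3·(y/x)^(0.5) = p_x/p_y.
Solve for the ratio: y/x = [(1/3)·p_x/p_y]^(2).
Substitute y = (y/x)·x into the budget: x* = I/(p_x + p_y·(y/x)).
Numerically y/x = 0.074032, so x* = 165/(16.26 + 19.92·0.074032) = 9.3038 and y* = 0.074032·9.3038 = 0.6888.

x* = 9.3038, y* = 0.6888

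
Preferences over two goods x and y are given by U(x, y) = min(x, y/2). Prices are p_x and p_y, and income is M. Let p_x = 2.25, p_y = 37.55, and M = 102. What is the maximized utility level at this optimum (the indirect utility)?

V = 1.3187

Leontief preferences: the optimum is at the kink where x/1 = y/2, i.e. y = 2·x.
Budget: p_x·x + p_y·2·x = M, so (p_x + 2·p_y)·x = M.
Demand: x*(p_x,p_y,M) = M/(p_x + 2·p_y), y* = 2·M/(p_x + 2·p_y).
Here 2.25 + 2·37.55 = 77.35, giving x* = 1.3187 and y* = 2.6374.
Utility at the optimum: U(1.3187, 2.6374) = 1.3187.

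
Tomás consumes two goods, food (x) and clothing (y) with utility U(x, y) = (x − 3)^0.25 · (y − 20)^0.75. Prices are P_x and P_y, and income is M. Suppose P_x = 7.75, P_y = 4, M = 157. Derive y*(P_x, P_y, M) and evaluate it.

MRS = (1/3)·(y−20)/(x−3). Tangency with P_x/P_y gives y−20 = 3·(P_x/P_y)·(x−3).
Substituting into the budget: x* = 3 + 0.25·(M − 3·P_x − 20·P_y)/P_x, and y* = 20 + 0.75·(…)/P_y.
Discretionary income = 157 − 3·7.75 − 20·4 = 53.75; y* = 20 + 0.75·53.75/4 = 30.0781.

y* = 30.0781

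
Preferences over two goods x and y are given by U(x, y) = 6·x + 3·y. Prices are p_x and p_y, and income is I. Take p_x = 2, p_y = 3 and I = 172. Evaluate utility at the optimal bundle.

Linear utility — the consumer picks whichever good has higher MU/price: 6/2 = 3 vs 3/3 = 1.
x gives more utility per dollar, so spend all income on x: x* = I/p_x, y* = 0.
Numerically: x* = 86, y* = 0.
Utility at the optimum: U(86, 0) = 516.

V = 516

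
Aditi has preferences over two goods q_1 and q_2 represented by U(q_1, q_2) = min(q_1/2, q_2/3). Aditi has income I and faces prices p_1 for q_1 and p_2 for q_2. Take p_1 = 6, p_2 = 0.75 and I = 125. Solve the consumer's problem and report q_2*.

Demand: q_1*(p_1,p_2,I) = 2·I/(2·p_1 + 3·p_2), q_2* = 3·I/(2·p_1 + 3·p_2).
Here 2·6 + 3·0.75 = 14.25, giving q_2* = 26.3158.

q_2* = 26.3158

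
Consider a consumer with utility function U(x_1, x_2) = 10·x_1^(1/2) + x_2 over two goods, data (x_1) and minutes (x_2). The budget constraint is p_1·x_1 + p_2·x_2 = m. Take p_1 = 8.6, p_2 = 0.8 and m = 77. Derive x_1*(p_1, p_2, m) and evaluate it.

x_1* = 0.2163

Utility is quasi-linear in x_2; the FOC for x_1 is 5/√x_1 = p_1/p_2.
Solve: √x_1 = 5·p_2/p_1, so x_1*(p_1,p_2) = (5·p_2/p_1)², and x_2* = (m − p_1·x_1*)/p_2.
Plugging in: x_1* = (5·0.8/8.6)² = 0.2163.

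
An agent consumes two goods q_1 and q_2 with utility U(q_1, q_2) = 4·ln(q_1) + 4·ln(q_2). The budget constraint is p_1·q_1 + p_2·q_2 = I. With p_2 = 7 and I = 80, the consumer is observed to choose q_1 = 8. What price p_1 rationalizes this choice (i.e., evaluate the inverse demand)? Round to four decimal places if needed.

The MRS is q_2/q_1. Set MRS = p_1/p_2.
So 4·p_2·q_2 = 4·p_1·q_1; combined with the budget, a share 0.5 of income goes to q_1.
Demand: q_1*(p_1,p_2,I) = 0.5·I/p_1 and q_2* = 0.5·I/p_2.
Set q_1* = 8 in the demand function and solve for p_1: p_1 = 5.

p_1 = 5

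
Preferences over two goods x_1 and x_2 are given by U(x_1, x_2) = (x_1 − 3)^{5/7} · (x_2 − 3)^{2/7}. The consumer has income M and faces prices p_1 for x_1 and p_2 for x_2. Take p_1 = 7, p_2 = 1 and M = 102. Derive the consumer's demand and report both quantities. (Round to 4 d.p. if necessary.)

x_1* = 10.9592, x_2* = 25.2857

Let x_1' = x_1−3, x_2' = x_2−3. MRS = (5/2)·x_2'/x_1' = p_1/p_2.
After buying the subsistence bundle (3, 3), a share 5/7 of the remaining income goes to x_1: x_1* = 3 + 5/7·(M − 3p_1 − 3p_2)/p_1.
Discretionary income = 102 − 3·7 − 3·1 = 78; x_1* = 3 + 5/7·78/7 = 10.9592; x_2* = 3 + 2/7·78/1 = 25.2857.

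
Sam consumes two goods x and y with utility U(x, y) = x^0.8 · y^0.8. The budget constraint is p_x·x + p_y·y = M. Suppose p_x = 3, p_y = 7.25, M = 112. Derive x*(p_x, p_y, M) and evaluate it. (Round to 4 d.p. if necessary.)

x* = 18.6667

MU_x/MU_y = (0.8·y)/(0.8·x); tangency sets this equal to p_x/p_y.
Rearranging, p_y·y = p_x·x. Substituting into the budget gives p_x·x·(1 + 1) = M.
Demand: x*(p_x,p_y,M) = 0.5·M/p_x and y* = 0.5·M/p_y.
At p_x=3, p_y=7.25, M=112: x* = 0.5·112/3 = 18.6667.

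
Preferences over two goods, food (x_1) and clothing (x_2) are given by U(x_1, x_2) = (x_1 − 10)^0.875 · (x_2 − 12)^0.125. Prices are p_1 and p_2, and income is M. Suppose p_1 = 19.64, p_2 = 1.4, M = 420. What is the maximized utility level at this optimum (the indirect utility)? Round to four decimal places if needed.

Let x_1' = x_1−10, x_2' = x_2−12. MRS = 7·x_2'/x_1' = p_1/p_2.
Substituting into the budget: x_1* = 10 + 0.875·(M − 10·p_1 − 12·p_2)/p_1, and x_2* = 12 + 0.125·(…)/p_2.
Discretionary income = 420 − 10·19.64 − 12·1.4 = 206.8; x_1* = 10 + 0.875·206.8/19.64 = 19.2133; x_2* = 12 + 0.125·206.8/1.4 = 30.4643.
Utility at the optimum: U(19.2133, 30.4643) = 10.0498.

V = 10.0498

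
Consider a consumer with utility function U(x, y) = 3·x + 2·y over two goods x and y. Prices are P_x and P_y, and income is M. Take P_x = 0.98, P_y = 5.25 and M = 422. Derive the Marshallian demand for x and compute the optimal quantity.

x* = 430.6122

x gives more utility per dollar, so spend all income on x: x* = M/P_x, y* = 0.
Numerically: x* = 430.6122, y* = 0.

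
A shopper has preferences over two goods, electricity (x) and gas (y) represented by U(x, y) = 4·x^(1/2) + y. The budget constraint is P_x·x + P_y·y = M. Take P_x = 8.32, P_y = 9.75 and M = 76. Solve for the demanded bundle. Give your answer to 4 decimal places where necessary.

Set MRS = P_x/P_y: 2·x^(−1/2) = P_x/P_y.
Thus x* = (2·P_y/P_x)² — independent of M — with the rest of income spent on y.
Plugging in: x* = (2·9.75/8.32)² = 5.4932, y* = 3.1074.

x* = 5.4932, y* = 3.1074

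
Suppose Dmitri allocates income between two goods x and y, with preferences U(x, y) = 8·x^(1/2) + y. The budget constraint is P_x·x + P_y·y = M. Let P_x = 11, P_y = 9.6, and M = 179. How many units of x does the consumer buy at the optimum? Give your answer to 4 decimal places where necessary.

MU_x = 4/√x, MU_y = 1. Tangency: 4/√x = P_x/P_y.
Thus x* = (4·P_y/P_x)² — independent of M — with the rest of income spent on y.
Plugging in: x* = (4·9.6/11)² = 12.1864.

x* = 12.1864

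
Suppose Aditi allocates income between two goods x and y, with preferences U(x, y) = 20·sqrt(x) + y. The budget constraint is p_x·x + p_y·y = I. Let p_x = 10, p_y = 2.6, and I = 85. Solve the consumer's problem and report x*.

x* = 6.76

Utility is quasi-linear in y; the FOC for x is 10/√x = p_x/p_y.
Solve: √x = 10·p_y/p_x, so x*(p_x,p_y) = (10·p_y/p_x)², and y* = (I − p_x·x*)/p_y.
Plugging in: x* = (10·2.6/10)² = 6.76.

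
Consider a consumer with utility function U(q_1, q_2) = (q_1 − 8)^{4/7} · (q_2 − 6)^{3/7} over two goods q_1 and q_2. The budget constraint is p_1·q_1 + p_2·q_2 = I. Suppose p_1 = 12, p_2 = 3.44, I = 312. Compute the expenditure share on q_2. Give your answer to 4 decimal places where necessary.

Let q_1' = q_1−8, q_2' = q_2−6. MRS = (4/3)·q_2'/q_1' = p_1/p_2.
After buying the subsistence bundle (8, 6), a share 4/7 of the remaining income goes to q_1: q_1* = 8 + 4/7·(I − 8p_1 − 6p_2)/p_1.
Discretionary income = 312 − 8·12 − 6·3.44 = 195.36; q_1* = 8 + 4/7·195.36/12 = 17.3029; q_2* = 6 + 3/7·195.36/3.44 = 30.3389.
Expenditure on q_2: 3.44·30.3389 = 104.3657; share = 0.3345.

share on q_2 = 0.3345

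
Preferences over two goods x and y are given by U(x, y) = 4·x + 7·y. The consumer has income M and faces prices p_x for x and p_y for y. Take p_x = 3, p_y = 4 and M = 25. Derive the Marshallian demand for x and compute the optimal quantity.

Numerically: x* = 0, y* = 6.25.

x* = 0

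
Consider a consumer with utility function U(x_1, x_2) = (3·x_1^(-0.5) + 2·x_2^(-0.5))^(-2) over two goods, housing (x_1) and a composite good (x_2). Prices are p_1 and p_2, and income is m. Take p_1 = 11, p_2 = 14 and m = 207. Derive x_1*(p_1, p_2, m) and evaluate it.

x_1* = 10.2999

MRS = MU_x_1/MU_x_2 = (3/2)·(x_2/x_1)^(1.5). Set equal to p_1/p_2.
Solve for the ratio: x_2/x_1 = [(2/3)·p_1/p_2]^(2/3).
With the ratio pinned down, the budget gives x_1* = m/(p_1 + p_2·(x_2/x_1)) and x_2* = (x_2/x_1)·x_1*.
Numerically x_2/x_1 = 0.649804, so x_1* = 207/(11 + 14·0.649804) = 10.2999.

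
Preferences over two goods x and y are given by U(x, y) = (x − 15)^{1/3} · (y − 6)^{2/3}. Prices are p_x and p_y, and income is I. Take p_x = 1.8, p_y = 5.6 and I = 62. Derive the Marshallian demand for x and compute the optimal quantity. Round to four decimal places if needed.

x* = 15.2593

Substituting into the budget: x* = 15 + 1/3·(I − 15·p_x − 6·p_y)/p_x, and y* = 6 + 2/3·(…)/p_y.
Discretionary income = 62 − 15·1.8 − 6·5.6 = 1.4; x* = 15 + 1/3·1.4/1.8 = 15.2593.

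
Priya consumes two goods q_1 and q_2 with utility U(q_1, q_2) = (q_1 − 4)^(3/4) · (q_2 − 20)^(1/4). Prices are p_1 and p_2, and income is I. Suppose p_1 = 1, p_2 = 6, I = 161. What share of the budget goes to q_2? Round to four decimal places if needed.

This is Cobb-Douglas in (q_1−4, q_2−20): tangency gives 0.75·p_2·(q_2−20) = 0.25·p_1·(q_1−4).
Substituting into the budget: q_1* = 4 + 0.75·(I − 4·p_1 − 20·p_2)/p_1, and q_2* = 20 + 0.25·(…)/p_2.
Discretionary income = 161 − 4·1 − 20·6 = 37; q_1* = 4 + 0.75·37/1 = 31.75; q_2* = 20 + 0.25·37/6 = 21.5417.
Expenditure on q_2: 6·21.5417 = 129.25; share = 0.8028.

share on q_2 = 0.8028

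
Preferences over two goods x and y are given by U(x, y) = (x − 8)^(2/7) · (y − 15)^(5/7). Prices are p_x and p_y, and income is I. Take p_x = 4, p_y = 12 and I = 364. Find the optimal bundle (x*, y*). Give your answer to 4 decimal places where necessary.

x* = 18.8571, y* = 24.0476

MRS = (2/5)·(y−15)/(x−8). Tangency with p_x/p_y gives y−15 = (5/2)·(p_x/p_y)·(x−8).
Substituting into the budget: x* = 8 + 2/7·(I − 8·p_x − 15·p_y)/p_x, and y* = 15 + 5/7·(…)/p_y.
Discretionary income = 364 − 8·4 − 15·12 = 152; x* = 8 + 2/7·152/4 = 18.8571; y* = 15 + 5/7·152/12 = 24.0476.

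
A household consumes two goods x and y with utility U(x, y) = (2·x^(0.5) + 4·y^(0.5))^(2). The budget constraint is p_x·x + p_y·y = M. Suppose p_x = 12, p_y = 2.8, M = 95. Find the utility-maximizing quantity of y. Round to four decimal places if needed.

y* = 32.0585

MU_x ∝ 2·x^(-0.5), MU_y ∝ 4·y^(-0.5), so MRS = (1/2)·(y/x)^(0.5) = p_x/p_y.
Hence y/x = (2·p_x/p_y)^(1/(0.5)), i.e. raised to the 2 power.
Substitute y = (y/x)·x into the budget: x* = M/(p_x + p_y·(y/x)).
Numerically y/x = 73.469388, so x* = 95/(12 + 2.8·73.469388) = 0.4364 and y* = 73.469388·0.4364 = 32.0585.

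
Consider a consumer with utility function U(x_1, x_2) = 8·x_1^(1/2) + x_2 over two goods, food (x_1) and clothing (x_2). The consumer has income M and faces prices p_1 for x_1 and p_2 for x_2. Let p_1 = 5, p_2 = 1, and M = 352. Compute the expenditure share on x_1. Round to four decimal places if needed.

share on x_1 = 0.0091

Set MRS = p_1/p_2: 4·x_1^(−1/2) = p_1/p_2.
Thus x_1* = (4·p_2/p_1)² — independent of M — with the rest of income spent on x_2.
Plugging in: x_1* = (4·1/5)² = 0.64, x_2* = 348.8.
Expenditure on x_1: 5·0.64 = 3.2; share = 0.0091.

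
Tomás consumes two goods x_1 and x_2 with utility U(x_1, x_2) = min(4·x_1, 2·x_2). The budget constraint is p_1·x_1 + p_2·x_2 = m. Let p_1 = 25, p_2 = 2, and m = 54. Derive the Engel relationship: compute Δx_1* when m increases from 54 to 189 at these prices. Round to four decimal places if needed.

With perfect complements, no substitution: consume in ratio x_1:x_2 = 2:4.
Budget: p_1·x_1 + p_2·2·x_1 = m, so (2·p_1 + 4·p_2)·x_1 = 2·m.
Demand: x_1*(p_1,p_2,m) = 2·m/(2·p_1 + 4·p_2), x_2* = 4·m/(2·p_1 + 4·p_2).
Here 2·25 + 4·2 = 58, giving x_1* = 1.8621.
At m' = 189: x_1* = 6.5172. Change: 6.5172 − 1.8621 = 4.6552.

Δx_1* = 4.6552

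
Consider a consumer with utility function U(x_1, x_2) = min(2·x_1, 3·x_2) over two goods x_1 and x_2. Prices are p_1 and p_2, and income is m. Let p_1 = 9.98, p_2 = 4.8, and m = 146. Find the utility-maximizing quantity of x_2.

x_2* = 7.3849

Here 3·9.98 + 2·4.8 = 39.54, giving x_2* = 7.3849.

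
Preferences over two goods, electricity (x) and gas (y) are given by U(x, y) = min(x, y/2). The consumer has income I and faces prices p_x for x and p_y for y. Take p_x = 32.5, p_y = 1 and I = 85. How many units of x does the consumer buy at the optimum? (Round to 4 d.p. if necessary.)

x* = 2.4638

Leontief preferences: the optimum is at the kink where x/1 = y/2, i.e. y = 2·x.
Budget: p_x·x + p_y·2·x = I, so (p_x + 2·p_y)·x = I.
Demand: x*(p_x,p_y,I) = I/(p_x + 2·p_y), y* = 2·I/(p_x + 2·p_y).
Here 32.5 + 2·1 = 34.5, giving x* = 2.4638.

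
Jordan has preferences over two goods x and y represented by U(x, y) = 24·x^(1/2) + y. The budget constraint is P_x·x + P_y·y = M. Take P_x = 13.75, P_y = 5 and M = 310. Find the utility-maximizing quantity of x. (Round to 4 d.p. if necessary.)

x* = 19.0413

Solve: √x = 12·P_y/P_x, so x*(P_x,P_y) = (12·P_y/P_x)², and y* = (M − P_x·x*)/P_y.
Plugging in: x* = (12·5/13.75)² = 19.0413.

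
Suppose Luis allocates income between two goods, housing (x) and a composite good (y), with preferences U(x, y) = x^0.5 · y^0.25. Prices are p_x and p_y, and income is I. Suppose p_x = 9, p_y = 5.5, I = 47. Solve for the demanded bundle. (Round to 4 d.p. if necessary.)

x* = 3.4815, y* = 2.8485

MU_x/MU_y = (0.5·y)/(0.25·x); tangency sets this equal to p_x/p_y.
Rearranging, p_y·y = (1/2)·p_x·x. Substituting into the budget gives p_x·x·(1 + (1/2)) = I.
Demand: x*(p_x,p_y,I) = 2/3·I/p_x and y* = 1/3·I/p_y.
At p_x=9, p_y=5.5, I=47: x* = 2/3·47/9 = 3.4815, y* = 2.8485.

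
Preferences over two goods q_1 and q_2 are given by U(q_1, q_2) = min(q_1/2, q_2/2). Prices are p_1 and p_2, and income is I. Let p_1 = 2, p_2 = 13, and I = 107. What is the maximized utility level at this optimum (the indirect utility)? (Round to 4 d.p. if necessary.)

Demand: q_1*(p_1,p_2,I) = 2·I/(2·p_1 + 2·p_2), q_2* = 2·I/(2·p_1 + 2·p_2).
Here 2·2 + 2·13 = 30, giving q_1* = 7.1333 and q_2* = 7.1333.
Utility at the optimum: U(7.1333, 7.1333) = 3.5667.

V = 3.5667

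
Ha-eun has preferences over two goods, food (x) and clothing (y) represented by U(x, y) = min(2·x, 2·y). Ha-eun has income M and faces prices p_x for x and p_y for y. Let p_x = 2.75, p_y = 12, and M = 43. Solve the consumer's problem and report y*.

y* = 2.9153

Here 2·2.75 + 2·12 = 29.5, giving y* = 2.9153.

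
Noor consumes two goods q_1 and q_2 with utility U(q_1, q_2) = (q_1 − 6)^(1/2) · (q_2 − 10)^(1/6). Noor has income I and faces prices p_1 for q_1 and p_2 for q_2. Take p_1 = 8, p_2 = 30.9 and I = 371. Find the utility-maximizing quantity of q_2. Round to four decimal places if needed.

MRS = 3·(q_2−10)/(q_1−6). Tangency with p_1/p_2 gives q_2−10 = (1/3)·(p_1/p_2)·(q_1−6).
After buying the subsistence bundle (6, 10), a share 0.75 of the remaining income goes to q_1: q_1* = 6 + 0.75·(I − 6p_1 − 10p_2)/p_1.
Discretionary income = 371 − 6·8 − 10·30.9 = 14; q_2* = 10 + 0.25·14/30.9 = 10.1133.

q_2* = 10.1133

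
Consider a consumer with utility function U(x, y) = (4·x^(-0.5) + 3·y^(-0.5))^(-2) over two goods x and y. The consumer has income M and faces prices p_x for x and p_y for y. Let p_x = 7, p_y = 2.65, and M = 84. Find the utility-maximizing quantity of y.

MU_x ∝ 4·x^(-1.5), MU_y ∝ 3·y^(-1.5), so MRS = (4/3)·(y/x)^(1.5) = p_x/p_y.
Solve for the ratio: y/x = [(3/4)·p_x/p_y]^(2/3).
With the ratio pinned down, the budget gives x* = M/(p_x + p_y·(y/x)) and y* = (y/x)·x*.
Numerically y/x = 1.577402, so x* = 84/(7 + 2.65·1.577402) = 7.5133 and y* = 1.577402·7.5133 = 11.8516.

y* = 11.8516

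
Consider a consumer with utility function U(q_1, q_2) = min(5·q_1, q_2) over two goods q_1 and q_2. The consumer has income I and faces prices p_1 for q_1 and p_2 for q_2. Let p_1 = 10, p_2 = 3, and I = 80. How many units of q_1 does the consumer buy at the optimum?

Leontief preferences: the optimum is at the kink where q_1/1 = q_2/5, i.e. q_2 = 5·q_1.
Budget: p_1·q_1 + p_2·5·q_1 = I, so (p_1 + 5·p_2)·q_1 = I.
Demand: q_1*(p_1,p_2,I) = I/(p_1 + 5·p_2), q_2* = 5·I/(p_1 + 5·p_2).
Here 10 + 5·3 = 25, giving q_1* = 3.2.

q_1* = 3.2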